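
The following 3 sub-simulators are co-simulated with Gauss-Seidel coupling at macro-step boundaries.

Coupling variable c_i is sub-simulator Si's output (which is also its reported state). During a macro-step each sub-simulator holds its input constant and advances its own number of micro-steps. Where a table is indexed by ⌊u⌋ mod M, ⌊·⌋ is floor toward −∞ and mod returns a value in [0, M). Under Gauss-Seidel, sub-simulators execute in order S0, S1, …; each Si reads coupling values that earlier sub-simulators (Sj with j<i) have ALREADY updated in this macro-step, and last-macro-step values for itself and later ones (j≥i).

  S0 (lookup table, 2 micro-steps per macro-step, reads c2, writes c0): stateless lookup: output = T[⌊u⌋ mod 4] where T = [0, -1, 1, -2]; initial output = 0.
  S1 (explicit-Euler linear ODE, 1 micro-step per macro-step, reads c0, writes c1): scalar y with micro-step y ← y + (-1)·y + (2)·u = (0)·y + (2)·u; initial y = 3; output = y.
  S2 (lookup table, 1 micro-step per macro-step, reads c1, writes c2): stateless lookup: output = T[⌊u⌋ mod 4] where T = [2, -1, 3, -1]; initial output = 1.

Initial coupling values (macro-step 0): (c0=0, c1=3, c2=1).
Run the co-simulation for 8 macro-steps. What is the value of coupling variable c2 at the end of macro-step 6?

c2 at macro-step 6 = 2

macro 1: S0 reads c2=1 → after 2×micro: -1; S1 reads c0=-1 → after 1×micro: -2; S2 reads c1=-2 → after 1×micro: 3 ⇒ (c0=-1, c1=-2, c2=3)
macro 2: S0 reads c2=3 → after 2×micro: -2; S1 reads c0=-2 → after 1×micro: -4; S2 reads c1=-4 → after 1×micro: 2 ⇒ (c0=-2, c1=-4, c2=2)
macro 3: S0 reads c2=2 → after 2×micro: 1; S1 reads c0=1 → after 1×micro: 2; S2 reads c1=2 → after 1×micro: 3 ⇒ (c0=1, c1=2, c2=3)
macro 4: S0 reads c2=3 → after 2×micro: -2; S1 reads c0=-2 → after 1×micro: -4; S2 reads c1=-4 → after 1×micro: 2 ⇒ (c0=-2, c1=-4, c2=2)
macro 5: S0 reads c2=2 → after 2×micro: 1; S1 reads c0=1 → after 1×micro: 2; S2 reads c1=2 → after 1×micro: 3 ⇒ (c0=1, c1=2, c2=3)
macro 6: S0 reads c2=3 → after 2×micro: -2; S1 reads c0=-2 → after 1×micro: -4; S2 reads c1=-4 → after 1×micro: 2 ⇒ (c0=-2, c1=-4, c2=2)
macro 7: S0 reads c2=2 → after 2×micro: 1; S1 reads c0=1 → after 1×micro: 2; S2 reads c1=2 → after 1×micro: 3 ⇒ (c0=1, c1=2, c2=3)
macro 8: S0 reads c2=3 → after 2×micro: -2; S1 reads c0=-2 → after 1×micro: -4; S2 reads c1=-4 → after 1×micro: 2 ⇒ (c0=-2, c1=-4, c2=2)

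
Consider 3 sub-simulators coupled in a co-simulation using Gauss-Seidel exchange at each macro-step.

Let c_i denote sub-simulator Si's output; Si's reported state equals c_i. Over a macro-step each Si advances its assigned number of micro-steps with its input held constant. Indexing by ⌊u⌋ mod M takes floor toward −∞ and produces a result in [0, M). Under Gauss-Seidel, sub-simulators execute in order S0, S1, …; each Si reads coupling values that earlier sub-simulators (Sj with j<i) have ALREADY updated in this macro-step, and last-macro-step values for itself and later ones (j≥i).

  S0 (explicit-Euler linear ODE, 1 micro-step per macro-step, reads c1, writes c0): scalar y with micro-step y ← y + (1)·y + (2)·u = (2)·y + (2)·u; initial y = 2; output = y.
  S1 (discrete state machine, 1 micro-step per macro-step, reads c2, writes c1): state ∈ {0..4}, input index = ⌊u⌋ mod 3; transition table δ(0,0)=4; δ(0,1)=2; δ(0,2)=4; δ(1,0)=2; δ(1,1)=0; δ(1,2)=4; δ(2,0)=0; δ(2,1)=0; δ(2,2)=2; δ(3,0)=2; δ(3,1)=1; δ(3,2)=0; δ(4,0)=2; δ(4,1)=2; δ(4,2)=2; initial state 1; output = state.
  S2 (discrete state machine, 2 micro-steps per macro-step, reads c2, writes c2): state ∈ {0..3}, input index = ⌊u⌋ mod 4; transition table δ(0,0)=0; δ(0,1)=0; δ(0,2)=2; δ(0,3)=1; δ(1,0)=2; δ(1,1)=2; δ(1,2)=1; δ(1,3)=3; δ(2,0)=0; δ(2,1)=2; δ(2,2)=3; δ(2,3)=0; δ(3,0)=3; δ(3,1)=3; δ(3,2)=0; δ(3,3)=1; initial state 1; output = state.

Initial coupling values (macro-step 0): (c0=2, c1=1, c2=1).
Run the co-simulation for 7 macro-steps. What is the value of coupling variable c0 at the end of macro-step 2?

macro 1: S0 reads c1=1 → after 1×micro: 6; S1 reads c2=1 → after 1×micro: 0; S2 reads c2=1 → after 2×micro: 2 ⇒ (c0=6, c1=0, c2=2)
macro 2: S0 reads c1=0 → after 1×micro: 12; S1 reads c2=2 → after 1×micro: 4; S2 reads c2=2 → after 2×micro: 0 ⇒ (c0=12, c1=4, c2=0)
macro 3: S0 reads c1=4 → after 1×micro: 32; S1 reads c2=0 → after 1×micro: 2; S2 reads c2=0 → after 2×micro: 0 ⇒ (c0=32, c1=2, c2=0)
macro 4: S0 reads c1=2 → after 1×micro: 68; S1 reads c2=0 → after 1×micro: 0; S2 reads c2=0 → after 2×micro: 0 ⇒ (c0=68, c1=0, c2=0)
macro 5: S0 reads c1=0 → after 1×micro: 136; S1 reads c2=0 → after 1×micro: 4; S2 reads c2=0 → after 2×micro: 0 ⇒ (c0=136, c1=4, c2=0)
macro 6: S0 reads c1=4 → after 1×micro: 280; S1 reads c2=0 → after 1×micro: 2; S2 reads c2=0 → after 2×micro: 0 ⇒ (c0=280, c1=2, c2=0)
macro 7: S0 reads c1=2 → after 1×micro: 564; S1 reads c2=0 → after 1×micro: 0; S2 reads c2=0 → after 2×micro: 0 ⇒ (c0=564, c1=0, c2=0)

c0 at macro-step 2 = 12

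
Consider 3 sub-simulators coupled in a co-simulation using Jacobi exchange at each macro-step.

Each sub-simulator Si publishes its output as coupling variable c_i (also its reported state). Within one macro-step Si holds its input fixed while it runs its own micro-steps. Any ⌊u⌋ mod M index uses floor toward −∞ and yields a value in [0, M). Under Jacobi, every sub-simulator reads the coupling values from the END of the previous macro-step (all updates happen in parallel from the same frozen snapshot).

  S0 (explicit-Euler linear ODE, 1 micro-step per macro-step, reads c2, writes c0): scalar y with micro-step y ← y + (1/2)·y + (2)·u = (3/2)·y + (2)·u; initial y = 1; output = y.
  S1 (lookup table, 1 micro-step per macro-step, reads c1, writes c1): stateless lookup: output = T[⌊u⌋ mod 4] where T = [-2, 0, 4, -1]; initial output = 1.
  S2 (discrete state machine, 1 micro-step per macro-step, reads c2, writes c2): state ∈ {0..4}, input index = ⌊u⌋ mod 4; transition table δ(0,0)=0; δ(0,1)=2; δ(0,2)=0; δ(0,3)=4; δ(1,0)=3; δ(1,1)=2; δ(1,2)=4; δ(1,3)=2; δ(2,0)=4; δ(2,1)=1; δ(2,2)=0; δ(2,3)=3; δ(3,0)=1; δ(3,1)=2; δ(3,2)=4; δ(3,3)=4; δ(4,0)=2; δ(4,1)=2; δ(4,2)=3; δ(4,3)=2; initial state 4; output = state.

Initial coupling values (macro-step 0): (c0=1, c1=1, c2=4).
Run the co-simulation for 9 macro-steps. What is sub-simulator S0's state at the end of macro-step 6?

macro 1: S0 reads c2=4 → after 1×micro: 19/2; S1 reads c1=1 → after 1×micro: 0; S2 reads c2=4 → after 1×micro: 2 ⇒ (c0=19/2, c1=0, c2=2)
macro 2: S0 reads c2=2 → after 1×micro: 73/4; S1 reads c1=0 → after 1×micro: -2; S2 reads c2=2 → after 1×micro: 0 ⇒ (c0=73/4, c1=-2, c2=0)
macro 3: S0 reads c2=0 → after 1×micro: 219/8; S1 reads c1=-2 → after 1×micro: 4; S2 reads c2=0 → after 1×micro: 0 ⇒ (c0=219/8, c1=4, c2=0)
macro 4: S0 reads c2=0 → after 1×micro: 657/16; S1 reads c1=4 → after 1×micro: -2; S2 reads c2=0 → after 1×micro: 0 ⇒ (c0=657/16, c1=-2, c2=0)
macro 5: S0 reads c2=0 → after 1×micro: 1971/32; S1 reads c1=-2 → after 1×micro: 4; S2 reads c2=0 → after 1×micro: 0 ⇒ (c0=1971/32, c1=4, c2=0)
macro 6: S0 reads c2=0 → after 1×micro: 5913/64; S1 reads c1=4 → after 1×micro: -2; S2 reads c2=0 → after 1×micro: 0 ⇒ (c0=5913/64, c1=-2, c2=0)
macro 7: S0 reads c2=0 → after 1×micro: 17739/128; S1 reads c1=-2 → after 1×micro: 4; S2 reads c2=0 → after 1×micro: 0 ⇒ (c0=17739/128, c1=4, c2=0)
macro 8: S0 reads c2=0 → after 1×micro: 53217/256; S1 reads c1=4 → after 1×micro: -2; S2 reads c2=0 → after 1×micro: 0 ⇒ (c0=53217/256, c1=-2, c2=0)
macro 9: S0 reads c2=0 → after 1×micro: 159651/512; S1 reads c1=-2 → after 1×micro: 4; S2 reads c2=0 → after 1×micro: 0 ⇒ (c0=159651/512, c1=4, c2=0)

S0 state at macro-step 6 = 5913/64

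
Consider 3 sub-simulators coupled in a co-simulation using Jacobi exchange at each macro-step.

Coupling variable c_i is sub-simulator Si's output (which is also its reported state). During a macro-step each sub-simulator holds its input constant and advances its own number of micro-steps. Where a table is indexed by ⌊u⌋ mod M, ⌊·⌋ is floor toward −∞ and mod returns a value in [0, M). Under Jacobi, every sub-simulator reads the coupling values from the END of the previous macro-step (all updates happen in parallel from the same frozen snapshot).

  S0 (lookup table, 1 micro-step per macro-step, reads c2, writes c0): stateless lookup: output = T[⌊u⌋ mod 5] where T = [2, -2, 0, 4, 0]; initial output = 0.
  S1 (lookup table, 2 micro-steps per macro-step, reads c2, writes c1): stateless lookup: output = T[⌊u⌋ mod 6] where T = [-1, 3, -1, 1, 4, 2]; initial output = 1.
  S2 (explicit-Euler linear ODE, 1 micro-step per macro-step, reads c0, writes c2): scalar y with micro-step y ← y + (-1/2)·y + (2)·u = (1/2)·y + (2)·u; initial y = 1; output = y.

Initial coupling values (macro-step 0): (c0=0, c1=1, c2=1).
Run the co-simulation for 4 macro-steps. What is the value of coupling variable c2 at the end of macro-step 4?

macro 1: S0 reads c2=1 → after 1×micro: -2; S1 reads c2=1 → after 2×micro: 3; S2 reads c0=0 → after 1×micro: 1/2 ⇒ (c0=-2, c1=3, c2=1/2)
macro 2: S0 reads c2=1/2 → after 1×micro: 2; S1 reads c2=1/2 → after 2×micro: -1; S2 reads c0=-2 → after 1×micro: -15/4 ⇒ (c0=2, c1=-1, c2=-15/4)
macro 3: S0 reads c2=-15/4 → after 1×micro: -2; S1 reads c2=-15/4 → after 2×micro: -1; S2 reads c0=2 → after 1×micro: 17/8 ⇒ (c0=-2, c1=-1, c2=17/8)
macro 4: S0 reads c2=17/8 → after 1×micro: 0; S1 reads c2=17/8 → after 2×micro: -1; S2 reads c0=-2 → after 1×micro: -47/16 ⇒ (c0=0, c1=-1, c2=-47/16)

c2 at macro-step 4 = -47/16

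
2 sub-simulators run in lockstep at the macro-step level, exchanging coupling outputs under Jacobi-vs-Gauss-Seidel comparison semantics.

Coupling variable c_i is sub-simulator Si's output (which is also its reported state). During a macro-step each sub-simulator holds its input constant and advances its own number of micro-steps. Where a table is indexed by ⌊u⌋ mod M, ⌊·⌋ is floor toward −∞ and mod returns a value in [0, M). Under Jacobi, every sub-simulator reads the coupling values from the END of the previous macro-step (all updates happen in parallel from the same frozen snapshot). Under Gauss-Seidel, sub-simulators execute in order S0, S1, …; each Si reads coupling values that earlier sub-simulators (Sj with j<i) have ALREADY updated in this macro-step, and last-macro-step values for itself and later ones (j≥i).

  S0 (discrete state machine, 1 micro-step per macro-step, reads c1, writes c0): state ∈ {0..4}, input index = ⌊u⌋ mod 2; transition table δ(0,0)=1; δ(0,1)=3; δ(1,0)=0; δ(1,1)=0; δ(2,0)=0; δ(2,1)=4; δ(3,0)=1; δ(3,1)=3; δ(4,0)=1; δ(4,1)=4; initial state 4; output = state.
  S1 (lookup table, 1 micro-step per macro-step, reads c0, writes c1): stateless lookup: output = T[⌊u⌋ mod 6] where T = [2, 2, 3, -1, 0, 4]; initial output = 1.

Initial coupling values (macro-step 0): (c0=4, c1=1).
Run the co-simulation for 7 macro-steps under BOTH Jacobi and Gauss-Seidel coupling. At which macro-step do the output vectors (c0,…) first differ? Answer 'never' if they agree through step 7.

first divergence at macro-step: 2

[Jacobi] macro 1: S0 reads c1=1 → after 1×micro: 4; S1 reads c0=4 → after 1×micro: 0 ⇒ (c0=4, c1=0)
[Jacobi] macro 2: S0 reads c1=0 → after 1×micro: 1; S1 reads c0=4 → after 1×micro: 0 ⇒ (c0=1, c1=0)
[Jacobi] macro 3: S0 reads c1=0 → after 1×micro: 0; S1 reads c0=1 → after 1×micro: 2 ⇒ (c0=0, c1=2)
[Jacobi] macro 4: S0 reads c1=2 → after 1×micro: 1; S1 reads c0=0 → after 1×micro: 2 ⇒ (c0=1, c1=2)
[Jacobi] macro 5: S0 reads c1=2 → after 1×micro: 0; S1 reads c0=1 → after 1×micro: 2 ⇒ (c0=0, c1=2)
[Jacobi] macro 6: S0 reads c1=2 → after 1×micro: 1; S1 reads c0=0 → after 1×micro: 2 ⇒ (c0=1, c1=2)
[Jacobi] macro 7: S0 reads c1=2 → after 1×micro: 0; S1 reads c0=1 → after 1×micro: 2 ⇒ (c0=0, c1=2)
[Gauss-Seidel] macro 1: S0 reads c1=1 → after 1×micro: 4; S1 reads c0=4 → after 1×micro: 0 ⇒ (c0=4, c1=0)
[Gauss-Seidel] macro 2: S0 reads c1=0 → after 1×micro: 1; S1 reads c0=1 → after 1×micro: 2 ⇒ (c0=1, c1=2)
[Gauss-Seidel] macro 3: S0 reads c1=2 → after 1×micro: 0; S1 reads c0=0 → after 1×micro: 2 ⇒ (c0=0, c1=2)
[Gauss-Seidel] macro 4: S0 reads c1=2 → after 1×micro: 1; S1 reads c0=1 → after 1×micro: 2 ⇒ (c0=1, c1=2)
[Gauss-Seidel] macro 5: S0 reads c1=2 → after 1×micro: 0; S1 reads c0=0 → after 1×micro: 2 ⇒ (c0=0, c1=2)
[Gauss-Seidel] macro 6: S0 reads c1=2 → after 1×micro: 1; S1 reads c0=1 → after 1×micro: 2 ⇒ (c0=1, c1=2)
[Gauss-Seidel] macro 7: S0 reads c1=2 → after 1×micro: 0; S1 reads c0=0 → after 1×micro: 2 ⇒ (c0=0, c1=2)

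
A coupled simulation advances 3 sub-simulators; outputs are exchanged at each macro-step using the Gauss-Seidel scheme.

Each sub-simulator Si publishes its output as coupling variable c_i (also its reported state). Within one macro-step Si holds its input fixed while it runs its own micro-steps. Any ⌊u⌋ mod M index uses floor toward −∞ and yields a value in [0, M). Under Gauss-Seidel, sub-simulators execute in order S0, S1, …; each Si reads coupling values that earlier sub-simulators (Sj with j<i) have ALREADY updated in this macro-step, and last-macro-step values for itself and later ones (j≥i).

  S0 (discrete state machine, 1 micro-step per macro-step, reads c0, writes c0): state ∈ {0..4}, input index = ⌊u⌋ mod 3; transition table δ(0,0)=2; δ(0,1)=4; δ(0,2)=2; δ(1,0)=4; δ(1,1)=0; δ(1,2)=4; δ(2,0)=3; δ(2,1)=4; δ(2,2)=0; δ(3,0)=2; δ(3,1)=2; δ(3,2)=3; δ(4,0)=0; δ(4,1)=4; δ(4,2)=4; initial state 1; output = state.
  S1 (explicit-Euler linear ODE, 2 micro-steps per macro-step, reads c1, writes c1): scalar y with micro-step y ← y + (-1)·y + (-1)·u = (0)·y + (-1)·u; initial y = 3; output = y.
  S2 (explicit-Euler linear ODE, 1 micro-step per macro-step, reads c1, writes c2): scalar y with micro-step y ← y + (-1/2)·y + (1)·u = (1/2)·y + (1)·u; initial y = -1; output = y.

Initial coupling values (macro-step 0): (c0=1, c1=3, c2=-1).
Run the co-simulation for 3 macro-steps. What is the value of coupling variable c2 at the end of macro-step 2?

macro 1: S0 reads c0=1 → after 1×micro: 0; S1 reads c1=3 → after 2×micro: -3; S2 reads c1=-3 → after 1×micro: -7/2 ⇒ (c0=0, c1=-3, c2=-7/2)
macro 2: S0 reads c0=0 → after 1×micro: 2; S1 reads c1=-3 → after 2×micro: 3; S2 reads c1=3 → after 1×micro: 5/4 ⇒ (c0=2, c1=3, c2=5/4)
macro 3: S0 reads c0=2 → after 1×micro: 0; S1 reads c1=3 → after 2×micro: -3; S2 reads c1=-3 → after 1×micro: -19/8 ⇒ (c0=0, c1=-3, c2=-19/8)

c2 at macro-step 2 = 5/4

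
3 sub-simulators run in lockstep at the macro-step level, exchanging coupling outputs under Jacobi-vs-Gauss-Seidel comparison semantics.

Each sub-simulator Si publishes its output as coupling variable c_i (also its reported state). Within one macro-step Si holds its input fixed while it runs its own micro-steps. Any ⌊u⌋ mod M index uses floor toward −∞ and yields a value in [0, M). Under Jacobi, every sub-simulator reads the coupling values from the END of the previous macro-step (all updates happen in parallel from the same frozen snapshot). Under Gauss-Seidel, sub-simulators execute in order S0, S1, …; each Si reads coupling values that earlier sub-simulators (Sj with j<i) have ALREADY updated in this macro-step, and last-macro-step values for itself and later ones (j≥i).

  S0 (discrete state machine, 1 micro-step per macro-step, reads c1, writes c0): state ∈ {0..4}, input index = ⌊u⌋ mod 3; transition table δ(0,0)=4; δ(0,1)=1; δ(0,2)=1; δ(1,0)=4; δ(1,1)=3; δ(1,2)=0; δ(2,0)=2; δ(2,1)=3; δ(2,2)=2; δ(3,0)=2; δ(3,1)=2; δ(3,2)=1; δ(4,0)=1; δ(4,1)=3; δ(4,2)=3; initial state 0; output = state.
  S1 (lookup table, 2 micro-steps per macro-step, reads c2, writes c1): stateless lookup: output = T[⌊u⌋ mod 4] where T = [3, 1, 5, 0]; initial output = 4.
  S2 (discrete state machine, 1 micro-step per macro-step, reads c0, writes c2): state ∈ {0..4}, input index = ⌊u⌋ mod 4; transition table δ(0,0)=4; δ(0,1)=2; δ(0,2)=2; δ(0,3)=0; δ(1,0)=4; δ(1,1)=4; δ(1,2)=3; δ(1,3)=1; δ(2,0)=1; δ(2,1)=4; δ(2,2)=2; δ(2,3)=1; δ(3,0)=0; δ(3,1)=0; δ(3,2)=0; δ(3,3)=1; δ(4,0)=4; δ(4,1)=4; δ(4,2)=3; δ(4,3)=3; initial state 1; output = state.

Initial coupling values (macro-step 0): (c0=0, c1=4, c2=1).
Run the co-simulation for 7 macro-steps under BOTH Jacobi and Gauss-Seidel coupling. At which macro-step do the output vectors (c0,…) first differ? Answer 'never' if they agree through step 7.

first divergence at macro-step: 2

[Jacobi] macro 1: S0 reads c1=4 → after 1×micro: 1; S1 reads c2=1 → after 2×micro: 1; S2 reads c0=0 → after 1×micro: 4 ⇒ (c0=1, c1=1, c2=4)
[Jacobi] macro 2: S0 reads c1=1 → after 1×micro: 3; S1 reads c2=4 → after 2×micro: 3; S2 reads c0=1 → after 1×micro: 4 ⇒ (c0=3, c1=3, c2=4)
[Jacobi] macro 3: S0 reads c1=3 → after 1×micro: 2; S1 reads c2=4 → after 2×micro: 3; S2 reads c0=3 → after 1×micro: 3 ⇒ (c0=2, c1=3, c2=3)
[Jacobi] macro 4: S0 reads c1=3 → after 1×micro: 2; S1 reads c2=3 → after 2×micro: 0; S2 reads c0=2 → after 1×micro: 0 ⇒ (c0=2, c1=0, c2=0)
[Jacobi] macro 5: S0 reads c1=0 → after 1×micro: 2; S1 reads c2=0 → after 2×micro: 3; S2 reads c0=2 → after 1×micro: 2 ⇒ (c0=2, c1=3, c2=2)
[Jacobi] macro 6: S0 reads c1=3 → after 1×micro: 2; S1 reads c2=2 → after 2×micro: 5; S2 reads c0=2 → after 1×micro: 2 ⇒ (c0=2, c1=5, c2=2)
[Jacobi] macro 7: S0 reads c1=5 → after 1×micro: 2; S1 reads c2=2 → after 2×micro: 5; S2 reads c0=2 → after 1×micro: 2 ⇒ (c0=2, c1=5, c2=2)
[Gauss-Seidel] macro 1: S0 reads c1=4 → after 1×micro: 1; S1 reads c2=1 → after 2×micro: 1; S2 reads c0=1 → after 1×micro: 4 ⇒ (c0=1, c1=1, c2=4)
[Gauss-Seidel] macro 2: S0 reads c1=1 → after 1×micro: 3; S1 reads c2=4 → after 2×micro: 3; S2 reads c0=3 → after 1×micro: 3 ⇒ (c0=3, c1=3, c2=3)
[Gauss-Seidel] macro 3: S0 reads c1=3 → after 1×micro: 2; S1 reads c2=3 → after 2×micro: 0; S2 reads c0=2 → after 1×micro: 0 ⇒ (c0=2, c1=0, c2=0)
[Gauss-Seidel] macro 4: S0 reads c1=0 → after 1×micro: 2; S1 reads c2=0 → after 2×micro: 3; S2 reads c0=2 → after 1×micro: 2 ⇒ (c0=2, c1=3, c2=2)
[Gauss-Seidel] macro 5: S0 reads c1=3 → after 1×micro: 2; S1 reads c2=2 → after 2×micro: 5; S2 reads c0=2 → after 1×micro: 2 ⇒ (c0=2, c1=5, c2=2)
[Gauss-Seidel] macro 6: S0 reads c1=5 → after 1×micro: 2; S1 reads c2=2 → after 2×micro: 5; S2 reads c0=2 → after 1×micro: 2 ⇒ (c0=2, c1=5, c2=2)
[Gauss-Seidel] macro 7: S0 reads c1=5 → after 1×micro: 2; S1 reads c2=2 → after 2×micro: 5; S2 reads c0=2 → after 1×micro: 2 ⇒ (c0=2, c1=5, c2=2)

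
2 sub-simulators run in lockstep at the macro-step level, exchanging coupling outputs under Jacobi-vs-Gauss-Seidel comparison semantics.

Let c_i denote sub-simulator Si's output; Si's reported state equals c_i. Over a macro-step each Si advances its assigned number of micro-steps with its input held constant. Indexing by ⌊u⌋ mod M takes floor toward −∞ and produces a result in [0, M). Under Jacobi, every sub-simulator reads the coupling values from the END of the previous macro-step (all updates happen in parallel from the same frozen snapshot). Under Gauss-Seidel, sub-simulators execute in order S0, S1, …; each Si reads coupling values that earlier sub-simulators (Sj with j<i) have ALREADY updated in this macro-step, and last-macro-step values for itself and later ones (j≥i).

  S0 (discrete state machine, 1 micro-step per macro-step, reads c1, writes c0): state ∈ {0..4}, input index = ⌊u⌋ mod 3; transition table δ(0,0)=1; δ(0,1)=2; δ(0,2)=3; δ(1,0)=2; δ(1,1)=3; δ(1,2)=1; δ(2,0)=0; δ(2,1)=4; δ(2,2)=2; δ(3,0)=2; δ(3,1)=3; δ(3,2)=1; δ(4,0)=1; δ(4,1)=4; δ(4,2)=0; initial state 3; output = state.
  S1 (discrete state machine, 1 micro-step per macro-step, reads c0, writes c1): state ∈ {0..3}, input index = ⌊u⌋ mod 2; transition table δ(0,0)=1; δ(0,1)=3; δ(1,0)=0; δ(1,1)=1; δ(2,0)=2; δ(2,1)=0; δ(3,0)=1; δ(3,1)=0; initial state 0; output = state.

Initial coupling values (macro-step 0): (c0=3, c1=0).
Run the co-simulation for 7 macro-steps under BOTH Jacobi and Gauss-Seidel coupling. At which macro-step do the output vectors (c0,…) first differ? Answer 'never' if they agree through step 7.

first divergence at macro-step: 1

[Jacobi] macro 1: S0 reads c1=0 → after 1×micro: 2; S1 reads c0=3 → after 1×micro: 3 ⇒ (c0=2, c1=3)
[Jacobi] macro 2: S0 reads c1=3 → after 1×micro: 0; S1 reads c0=2 → after 1×micro: 1 ⇒ (c0=0, c1=1)
[Jacobi] macro 3: S0 reads c1=1 → after 1×micro: 2; S1 reads c0=0 → after 1×micro: 0 ⇒ (c0=2, c1=0)
[Jacobi] macro 4: S0 reads c1=0 → after 1×micro: 0; S1 reads c0=2 → after 1×micro: 1 ⇒ (c0=0, c1=1)
[Jacobi] macro 5: S0 reads c1=1 → after 1×micro: 2; S1 reads c0=0 → after 1×micro: 0 ⇒ (c0=2, c1=0)
[Jacobi] macro 6: S0 reads c1=0 → after 1×micro: 0; S1 reads c0=2 → after 1×micro: 1 ⇒ (c0=0, c1=1)
[Jacobi] macro 7: S0 reads c1=1 → after 1×micro: 2; S1 reads c0=0 → after 1×micro: 0 ⇒ (c0=2, c1=0)
[Gauss-Seidel] macro 1: S0 reads c1=0 → after 1×micro: 2; S1 reads c0=2 → after 1×micro: 1 ⇒ (c0=2, c1=1)
[Gauss-Seidel] macro 2: S0 reads c1=1 → after 1×micro: 4; S1 reads c0=4 → after 1×micro: 0 ⇒ (c0=4, c1=0)
[Gauss-Seidel] macro 3: S0 reads c1=0 → after 1×micro: 1; S1 reads c0=1 → after 1×micro: 3 ⇒ (c0=1, c1=3)
[Gauss-Seidel] macro 4: S0 reads c1=3 → after 1×micro: 2; S1 reads c0=2 → after 1×micro: 1 ⇒ (c0=2, c1=1)
[Gauss-Seidel] macro 5: S0 reads c1=1 → after 1×micro: 4; S1 reads c0=4 → after 1×micro: 0 ⇒ (c0=4, c1=0)
[Gauss-Seidel] macro 6: S0 reads c1=0 → after 1×micro: 1; S1 reads c0=1 → after 1×micro: 3 ⇒ (c0=1, c1=3)
[Gauss-Seidel] macro 7: S0 reads c1=3 → after 1×micro: 2; S1 reads c0=2 → after 1×micro: 1 ⇒ (c0=2, c1=1)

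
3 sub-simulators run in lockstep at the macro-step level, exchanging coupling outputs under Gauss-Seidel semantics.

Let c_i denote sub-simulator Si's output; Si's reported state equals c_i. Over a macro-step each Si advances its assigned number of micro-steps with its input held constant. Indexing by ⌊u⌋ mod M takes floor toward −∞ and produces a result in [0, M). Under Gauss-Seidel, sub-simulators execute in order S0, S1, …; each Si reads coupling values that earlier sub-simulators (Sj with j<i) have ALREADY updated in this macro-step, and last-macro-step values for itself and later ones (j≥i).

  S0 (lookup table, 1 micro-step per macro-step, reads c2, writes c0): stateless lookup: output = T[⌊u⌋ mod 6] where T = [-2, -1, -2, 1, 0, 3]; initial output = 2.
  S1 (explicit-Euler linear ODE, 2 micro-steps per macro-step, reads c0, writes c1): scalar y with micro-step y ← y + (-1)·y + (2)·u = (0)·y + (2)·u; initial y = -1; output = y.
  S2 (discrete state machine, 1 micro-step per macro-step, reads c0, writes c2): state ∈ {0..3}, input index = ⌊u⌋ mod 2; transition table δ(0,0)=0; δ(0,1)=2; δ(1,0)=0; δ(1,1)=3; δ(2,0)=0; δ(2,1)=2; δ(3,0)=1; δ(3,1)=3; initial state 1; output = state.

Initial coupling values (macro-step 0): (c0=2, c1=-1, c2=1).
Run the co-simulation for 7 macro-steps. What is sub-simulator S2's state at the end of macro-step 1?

macro 1: S0 reads c2=1 → after 1×micro: -1; S1 reads c0=-1 → after 2×micro: -2; S2 reads c0=-1 → after 1×micro: 3 ⇒ (c0=-1, c1=-2, c2=3)
macro 2: S0 reads c2=3 → after 1×micro: 1; S1 reads c0=1 → after 2×micro: 2; S2 reads c0=1 → after 1×micro: 3 ⇒ (c0=1, c1=2, c2=3)
macro 3: S0 reads c2=3 → after 1×micro: 1; S1 reads c0=1 → after 2×micro: 2; S2 reads c0=1 → after 1×micro: 3 ⇒ (c0=1, c1=2, c2=3)
macro 4: S0 reads c2=3 → after 1×micro: 1; S1 reads c0=1 → after 2×micro: 2; S2 reads c0=1 → after 1×micro: 3 ⇒ (c0=1, c1=2, c2=3)
macro 5: S0 reads c2=3 → after 1×micro: 1; S1 reads c0=1 → after 2×micro: 2; S2 reads c0=1 → after 1×micro: 3 ⇒ (c0=1, c1=2, c2=3)
macro 6: S0 reads c2=3 → after 1×micro: 1; S1 reads c0=1 → after 2×micro: 2; S2 reads c0=1 → after 1×micro: 3 ⇒ (c0=1, c1=2, c2=3)
macro 7: S0 reads c2=3 → after 1×micro: 1; S1 reads c0=1 → after 2×micro: 2; S2 reads c0=1 → after 1×micro: 3 ⇒ (c0=1, c1=2, c2=3)

S2 state at macro-step 1 = 3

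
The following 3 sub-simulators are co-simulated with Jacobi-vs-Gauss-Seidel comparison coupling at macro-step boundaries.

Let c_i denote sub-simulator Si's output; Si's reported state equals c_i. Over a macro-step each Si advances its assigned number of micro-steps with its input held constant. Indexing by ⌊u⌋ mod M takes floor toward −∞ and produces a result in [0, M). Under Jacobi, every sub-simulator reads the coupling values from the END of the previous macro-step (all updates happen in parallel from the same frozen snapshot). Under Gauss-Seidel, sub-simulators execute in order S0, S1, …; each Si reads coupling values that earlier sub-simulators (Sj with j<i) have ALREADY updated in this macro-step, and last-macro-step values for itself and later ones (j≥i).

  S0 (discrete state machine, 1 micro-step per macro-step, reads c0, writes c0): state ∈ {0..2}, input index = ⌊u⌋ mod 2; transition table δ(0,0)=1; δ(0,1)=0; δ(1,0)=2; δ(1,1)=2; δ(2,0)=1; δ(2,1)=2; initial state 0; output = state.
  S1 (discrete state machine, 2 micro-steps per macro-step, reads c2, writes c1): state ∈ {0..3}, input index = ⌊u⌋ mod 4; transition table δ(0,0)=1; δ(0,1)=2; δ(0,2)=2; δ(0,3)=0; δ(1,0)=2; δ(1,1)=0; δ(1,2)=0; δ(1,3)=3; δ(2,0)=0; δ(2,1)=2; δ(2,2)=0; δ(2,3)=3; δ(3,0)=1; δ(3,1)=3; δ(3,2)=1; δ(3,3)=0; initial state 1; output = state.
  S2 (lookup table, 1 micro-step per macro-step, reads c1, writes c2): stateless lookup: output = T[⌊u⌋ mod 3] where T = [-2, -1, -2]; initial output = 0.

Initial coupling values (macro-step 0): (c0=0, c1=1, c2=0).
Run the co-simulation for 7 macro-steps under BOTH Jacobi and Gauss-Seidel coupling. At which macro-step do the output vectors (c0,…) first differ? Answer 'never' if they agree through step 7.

first divergence at macro-step: 1

[Jacobi] macro 1: S0 reads c0=0 → after 1×micro: 1; S1 reads c2=0 → after 2×micro: 0; S2 reads c1=1 → after 1×micro: -1 ⇒ (c0=1, c1=0, c2=-1)
[Jacobi] macro 2: S0 reads c0=1 → after 1×micro: 2; S1 reads c2=-1 → after 2×micro: 0; S2 reads c1=0 → after 1×micro: -2 ⇒ (c0=2, c1=0, c2=-2)
[Jacobi] macro 3: S0 reads c0=2 → after 1×micro: 1; S1 reads c2=-2 → after 2×micro: 0; S2 reads c1=0 → after 1×micro: -2 ⇒ (c0=1, c1=0, c2=-2)
[Jacobi] macro 4: S0 reads c0=1 → after 1×micro: 2; S1 reads c2=-2 → after 2×micro: 0; S2 reads c1=0 → after 1×micro: -2 ⇒ (c0=2, c1=0, c2=-2)
[Jacobi] macro 5: S0 reads c0=2 → after 1×micro: 1; S1 reads c2=-2 → after 2×micro: 0; S2 reads c1=0 → after 1×micro: -2 ⇒ (c0=1, c1=0, c2=-2)
[Jacobi] macro 6: S0 reads c0=1 → after 1×micro: 2; S1 reads c2=-2 → after 2×micro: 0; S2 reads c1=0 → after 1×micro: -2 ⇒ (c0=2, c1=0, c2=-2)
[Jacobi] macro 7: S0 reads c0=2 → after 1×micro: 1; S1 reads c2=-2 → after 2×micro: 0; S2 reads c1=0 → after 1×micro: -2 ⇒ (c0=1, c1=0, c2=-2)
[Gauss-Seidel] macro 1: S0 reads c0=0 → after 1×micro: 1; S1 reads c2=0 → after 2×micro: 0; S2 reads c1=0 → after 1×micro: -2 ⇒ (c0=1, c1=0, c2=-2)
[Gauss-Seidel] macro 2: S0 reads c0=1 → after 1×micro: 2; S1 reads c2=-2 → after 2×micro: 0; S2 reads c1=0 → after 1×micro: -2 ⇒ (c0=2, c1=0, c2=-2)
[Gauss-Seidel] macro 3: S0 reads c0=2 → after 1×micro: 1; S1 reads c2=-2 → after 2×micro: 0; S2 reads c1=0 → after 1×micro: -2 ⇒ (c0=1, c1=0, c2=-2)
[Gauss-Seidel] macro 4: S0 reads c0=1 → after 1×micro: 2; S1 reads c2=-2 → after 2×micro: 0; S2 reads c1=0 → after 1×micro: -2 ⇒ (c0=2, c1=0, c2=-2)
[Gauss-Seidel] macro 5: S0 reads c0=2 → after 1×micro: 1; S1 reads c2=-2 → after 2×micro: 0; S2 reads c1=0 → after 1×micro: -2 ⇒ (c0=1, c1=0, c2=-2)
[Gauss-Seidel] macro 6: S0 reads c0=1 → after 1×micro: 2; S1 reads c2=-2 → after 2×micro: 0; S2 reads c1=0 → after 1×micro: -2 ⇒ (c0=2, c1=0, c2=-2)
[Gauss-Seidel] macro 7: S0 reads c0=2 → after 1×micro: 1; S1 reads c2=-2 → after 2×micro: 0; S2 reads c1=0 → after 1×micro: -2 ⇒ (c0=1, c1=0, c2=-2)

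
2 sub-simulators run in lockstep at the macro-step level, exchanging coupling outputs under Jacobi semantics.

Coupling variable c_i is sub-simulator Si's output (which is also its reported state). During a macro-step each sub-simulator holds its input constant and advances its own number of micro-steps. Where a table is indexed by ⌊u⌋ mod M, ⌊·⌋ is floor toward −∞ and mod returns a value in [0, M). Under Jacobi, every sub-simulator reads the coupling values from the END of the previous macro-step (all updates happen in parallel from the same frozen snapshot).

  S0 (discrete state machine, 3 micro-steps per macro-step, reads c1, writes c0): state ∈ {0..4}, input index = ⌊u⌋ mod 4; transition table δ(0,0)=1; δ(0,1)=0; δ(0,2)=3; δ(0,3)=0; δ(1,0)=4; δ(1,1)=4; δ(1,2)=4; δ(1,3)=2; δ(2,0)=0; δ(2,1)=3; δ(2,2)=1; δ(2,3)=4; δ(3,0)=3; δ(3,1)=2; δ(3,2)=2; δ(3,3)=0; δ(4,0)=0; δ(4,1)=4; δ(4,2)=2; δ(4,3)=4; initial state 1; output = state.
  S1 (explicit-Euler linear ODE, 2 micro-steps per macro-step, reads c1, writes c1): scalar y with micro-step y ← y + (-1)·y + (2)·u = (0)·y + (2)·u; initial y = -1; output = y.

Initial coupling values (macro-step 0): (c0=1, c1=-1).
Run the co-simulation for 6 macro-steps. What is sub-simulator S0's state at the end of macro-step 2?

S0 state at macro-step 2 = 4

macro 1: S0 reads c1=-1 → after 3×micro: 4; S1 reads c1=-1 → after 2×micro: -2 ⇒ (c0=4, c1=-2)
macro 2: S0 reads c1=-2 → after 3×micro: 4; S1 reads c1=-2 → after 2×micro: -4 ⇒ (c0=4, c1=-4)
macro 3: S0 reads c1=-4 → after 3×micro: 4; S1 reads c1=-4 → after 2×micro: -8 ⇒ (c0=4, c1=-8)
macro 4: S0 reads c1=-8 → after 3×micro: 4; S1 reads c1=-8 → after 2×micro: -16 ⇒ (c0=4, c1=-16)
macro 5: S0 reads c1=-16 → after 3×micro: 4; S1 reads c1=-16 → after 2×micro: -32 ⇒ (c0=4, c1=-32)
macro 6: S0 reads c1=-32 → after 3×micro: 4; S1 reads c1=-32 → after 2×micro: -64 ⇒ (c0=4, c1=-64)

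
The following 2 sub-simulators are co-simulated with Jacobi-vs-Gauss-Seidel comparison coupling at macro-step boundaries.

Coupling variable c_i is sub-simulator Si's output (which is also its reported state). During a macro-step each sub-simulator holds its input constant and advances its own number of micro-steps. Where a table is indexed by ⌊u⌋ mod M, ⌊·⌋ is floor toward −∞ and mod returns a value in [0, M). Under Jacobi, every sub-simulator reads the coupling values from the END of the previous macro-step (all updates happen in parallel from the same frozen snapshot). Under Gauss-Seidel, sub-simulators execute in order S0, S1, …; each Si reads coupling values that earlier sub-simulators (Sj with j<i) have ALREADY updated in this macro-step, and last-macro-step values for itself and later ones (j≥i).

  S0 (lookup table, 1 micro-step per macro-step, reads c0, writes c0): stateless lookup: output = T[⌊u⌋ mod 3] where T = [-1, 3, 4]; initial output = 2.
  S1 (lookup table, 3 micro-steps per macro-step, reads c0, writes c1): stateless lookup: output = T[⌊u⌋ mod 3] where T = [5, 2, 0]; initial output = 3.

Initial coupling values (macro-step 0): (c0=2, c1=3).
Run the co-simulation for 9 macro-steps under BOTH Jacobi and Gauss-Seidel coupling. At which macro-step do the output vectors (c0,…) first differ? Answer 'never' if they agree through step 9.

[Jacobi] macro 1: S0 reads c0=2 → after 1×micro: 4; S1 reads c0=2 → after 3×micro: 0 ⇒ (c0=4, c1=0)
[Jacobi] macro 2: S0 reads c0=4 → after 1×micro: 3; S1 reads c0=4 → after 3×micro: 2 ⇒ (c0=3, c1=2)
[Jacobi] macro 3: S0 reads c0=3 → after 1×micro: -1; S1 reads c0=3 → after 3×micro: 5 ⇒ (c0=-1, c1=5)
[Jacobi] macro 4: S0 reads c0=-1 → after 1×micro: 4; S1 reads c0=-1 → after 3×micro: 0 ⇒ (c0=4, c1=0)
[Jacobi] macro 5: S0 reads c0=4 → after 1×micro: 3; S1 reads c0=4 → after 3×micro: 2 ⇒ (c0=3, c1=2)
[Jacobi] macro 6: S0 reads c0=3 → after 1×micro: -1; S1 reads c0=3 → after 3×micro: 5 ⇒ (c0=-1, c1=5)
[Jacobi] macro 7: S0 reads c0=-1 → after 1×micro: 4; S1 reads c0=-1 → after 3×micro: 0 ⇒ (c0=4, c1=0)
[Jacobi] macro 8: S0 reads c0=4 → after 1×micro: 3; S1 reads c0=4 → after 3×micro: 2 ⇒ (c0=3, c1=2)
[Jacobi] macro 9: S0 reads c0=3 → after 1×micro: -1; S1 reads c0=3 → after 3×micro: 5 ⇒ (c0=-1, c1=5)
[Gauss-Seidel] macro 1: S0 reads c0=2 → after 1×micro: 4; S1 reads c0=4 → after 3×micro: 2 ⇒ (c0=4, c1=2)
[Gauss-Seidel] macro 2: S0 reads c0=4 → after 1×micro: 3; S1 reads c0=3 → after 3×micro: 5 ⇒ (c0=3, c1=5)
[Gauss-Seidel] macro 3: S0 reads c0=3 → after 1×micro: -1; S1 reads c0=-1 → after 3×micro: 0 ⇒ (c0=-1, c1=0)
[Gauss-Seidel] macro 4: S0 reads c0=-1 → after 1×micro: 4; S1 reads c0=4 → after 3×micro: 2 ⇒ (c0=4, c1=2)
[Gauss-Seidel] macro 5: S0 reads c0=4 → after 1×micro: 3; S1 reads c0=3 → after 3×micro: 5 ⇒ (c0=3, c1=5)
[Gauss-Seidel] macro 6: S0 reads c0=3 → after 1×micro: -1; S1 reads c0=-1 → after 3×micro: 0 ⇒ (c0=-1, c1=0)
[Gauss-Seidel] macro 7: S0 reads c0=-1 → after 1×micro: 4; S1 reads c0=4 → after 3×micro: 2 ⇒ (c0=4, c1=2)
[Gauss-Seidel] macro 8: S0 reads c0=4 → after 1×micro: 3; S1 reads c0=3 → after 3×micro: 5 ⇒ (c0=3, c1=5)
[Gauss-Seidel] macro 9: S0 reads c0=3 → after 1×micro: -1; S1 reads c0=-1 → after 3×micro: 0 ⇒ (c0=-1, c1=0)

first divergence at macro-step: 1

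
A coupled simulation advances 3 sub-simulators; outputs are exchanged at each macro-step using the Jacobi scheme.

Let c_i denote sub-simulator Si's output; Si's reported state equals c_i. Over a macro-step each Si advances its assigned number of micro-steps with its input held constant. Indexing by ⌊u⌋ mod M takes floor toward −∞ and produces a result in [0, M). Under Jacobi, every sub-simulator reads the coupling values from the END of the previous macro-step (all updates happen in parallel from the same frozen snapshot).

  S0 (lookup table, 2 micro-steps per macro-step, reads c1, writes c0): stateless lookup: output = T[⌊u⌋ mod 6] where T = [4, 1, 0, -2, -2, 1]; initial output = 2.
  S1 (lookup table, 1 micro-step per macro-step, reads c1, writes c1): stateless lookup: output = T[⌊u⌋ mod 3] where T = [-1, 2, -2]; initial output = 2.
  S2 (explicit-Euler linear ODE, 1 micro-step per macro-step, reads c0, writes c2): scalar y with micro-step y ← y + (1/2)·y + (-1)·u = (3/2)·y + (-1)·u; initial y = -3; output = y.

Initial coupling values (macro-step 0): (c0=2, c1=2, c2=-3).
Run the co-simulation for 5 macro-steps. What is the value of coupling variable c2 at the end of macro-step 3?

macro 1: S0 reads c1=2 → after 2×micro: 0; S1 reads c1=2 → after 1×micro: -2; S2 reads c0=2 → after 1×micro: -13/2 ⇒ (c0=0, c1=-2, c2=-13/2)
macro 2: S0 reads c1=-2 → after 2×micro: -2; S1 reads c1=-2 → after 1×micro: 2; S2 reads c0=0 → after 1×micro: -39/4 ⇒ (c0=-2, c1=2, c2=-39/4)
macro 3: S0 reads c1=2 → after 2×micro: 0; S1 reads c1=2 → after 1×micro: -2; S2 reads c0=-2 → after 1×micro: -101/8 ⇒ (c0=0, c1=-2, c2=-101/8)
macro 4: S0 reads c1=-2 → after 2×micro: -2; S1 reads c1=-2 → after 1×micro: 2; S2 reads c0=0 → after 1×micro: -303/16 ⇒ (c0=-2, c1=2, c2=-303/16)
macro 5: S0 reads c1=2 → after 2×micro: 0; S1 reads c1=2 → after 1×micro: -2; S2 reads c0=-2 → after 1×micro: -845/32 ⇒ (c0=0, c1=-2, c2=-845/32)

c2 at macro-step 3 = -101/8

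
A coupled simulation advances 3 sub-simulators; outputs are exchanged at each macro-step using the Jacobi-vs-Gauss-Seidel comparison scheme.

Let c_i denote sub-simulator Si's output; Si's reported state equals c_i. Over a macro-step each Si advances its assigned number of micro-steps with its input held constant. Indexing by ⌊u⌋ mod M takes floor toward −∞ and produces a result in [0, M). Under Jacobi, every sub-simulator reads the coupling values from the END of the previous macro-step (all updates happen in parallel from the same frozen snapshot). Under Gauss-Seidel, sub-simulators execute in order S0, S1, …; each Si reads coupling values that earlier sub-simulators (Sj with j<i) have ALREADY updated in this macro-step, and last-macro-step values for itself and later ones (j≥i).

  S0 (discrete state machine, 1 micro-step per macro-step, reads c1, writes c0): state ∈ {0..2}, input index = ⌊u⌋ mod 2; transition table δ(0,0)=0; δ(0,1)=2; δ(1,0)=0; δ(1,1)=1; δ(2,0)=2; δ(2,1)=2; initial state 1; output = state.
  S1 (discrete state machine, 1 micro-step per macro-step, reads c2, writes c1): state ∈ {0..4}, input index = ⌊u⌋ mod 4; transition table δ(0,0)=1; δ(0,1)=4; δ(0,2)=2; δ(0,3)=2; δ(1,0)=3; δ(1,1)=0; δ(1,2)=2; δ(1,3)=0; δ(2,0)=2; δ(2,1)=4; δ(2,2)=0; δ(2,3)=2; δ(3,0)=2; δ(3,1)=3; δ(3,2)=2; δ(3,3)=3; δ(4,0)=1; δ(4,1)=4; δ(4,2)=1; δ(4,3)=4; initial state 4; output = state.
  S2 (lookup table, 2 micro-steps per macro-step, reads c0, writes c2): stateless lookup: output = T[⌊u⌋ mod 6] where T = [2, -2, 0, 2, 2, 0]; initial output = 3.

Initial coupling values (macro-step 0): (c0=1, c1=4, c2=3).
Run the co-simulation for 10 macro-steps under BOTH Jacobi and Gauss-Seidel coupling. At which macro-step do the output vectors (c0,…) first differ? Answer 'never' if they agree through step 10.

first divergence at macro-step: 1

[Jacobi] macro 1: S0 reads c1=4 → after 1×micro: 0; S1 reads c2=3 → after 1×micro: 4; S2 reads c0=1 → after 2×micro: -2 ⇒ (c0=0, c1=4, c2=-2)
[Jacobi] macro 2: S0 reads c1=4 → after 1×micro: 0; S1 reads c2=-2 → after 1×micro: 1; S2 reads c0=0 → after 2×micro: 2 ⇒ (c0=0, c1=1, c2=2)
[Jacobi] macro 3: S0 reads c1=1 → after 1×micro: 2; S1 reads c2=2 → after 1×micro: 2; S2 reads c0=0 → after 2×micro: 2 ⇒ (c0=2, c1=2, c2=2)
[Jacobi] macro 4: S0 reads c1=2 → after 1×micro: 2; S1 reads c2=2 → after 1×micro: 0; S2 reads c0=2 → after 2×micro: 0 ⇒ (c0=2, c1=0, c2=0)
[Jacobi] macro 5: S0 reads c1=0 → after 1×micro: 2; S1 reads c2=0 → after 1×micro: 1; S2 reads c0=2 → after 2×micro: 0 ⇒ (c0=2, c1=1, c2=0)
[Jacobi] macro 6: S0 reads c1=1 → after 1×micro: 2; S1 reads c2=0 → after 1×micro: 3; S2 reads c0=2 → after 2×micro: 0 ⇒ (c0=2, c1=3, c2=0)
[Jacobi] macro 7: S0 reads c1=3 → after 1×micro: 2; S1 reads c2=0 → after 1×micro: 2; S2 reads c0=2 → after 2×micro: 0 ⇒ (c0=2, c1=2, c2=0)
[Jacobi] macro 8: S0 reads c1=2 → after 1×micro: 2; S1 reads c2=0 → after 1×micro: 2; S2 reads c0=2 → after 2×micro: 0 ⇒ (c0=2, c1=2, c2=0)
[Jacobi] macro 9: S0 reads c1=2 → after 1×micro: 2; S1 reads c2=0 → after 1×micro: 2; S2 reads c0=2 → after 2×micro: 0 ⇒ (c0=2, c1=2, c2=0)
[Jacobi] macro 10: S0 reads c1=2 → after 1×micro: 2; S1 reads c2=0 → after 1×micro: 2; S2 reads c0=2 → after 2×micro: 0 ⇒ (c0=2, c1=2, c2=0)
[Gauss-Seidel] macro 1: S0 reads c1=4 → after 1×micro: 0; S1 reads c2=3 → after 1×micro: 4; S2 reads c0=0 → after 2×micro: 2 ⇒ (c0=0, c1=4, c2=2)
[Gauss-Seidel] macro 2: S0 reads c1=4 → after 1×micro: 0; S1 reads c2=2 → after 1×micro: 1; S2 reads c0=0 → after 2×micro: 2 ⇒ (c0=0, c1=1, c2=2)
[Gauss-Seidel] macro 3: S0 reads c1=1 → after 1×micro: 2; S1 reads c2=2 → after 1×micro: 2; S2 reads c0=2 → after 2×micro: 0 ⇒ (c0=2, c1=2, c2=0)
[Gauss-Seidel] macro 4: S0 reads c1=2 → after 1×micro: 2; S1 reads c2=0 → after 1×micro: 2; S2 reads c0=2 → after 2×micro: 0 ⇒ (c0=2, c1=2, c2=0)
[Gauss-Seidel] macro 5: S0 reads c1=2 → after 1×micro: 2; S1 reads c2=0 → after 1×micro: 2; S2 reads c0=2 → after 2×micro: 0 ⇒ (c0=2, c1=2, c2=0)
[Gauss-Seidel] macro 6: S0 reads c1=2 → after 1×micro: 2; S1 reads c2=0 → after 1×micro: 2; S2 reads c0=2 → after 2×micro: 0 ⇒ (c0=2, c1=2, c2=0)
[Gauss-Seidel] macro 7: S0 reads c1=2 → after 1×micro: 2; S1 reads c2=0 → after 1×micro: 2; S2 reads c0=2 → after 2×micro: 0 ⇒ (c0=2, c1=2, c2=0)
[Gauss-Seidel] macro 8: S0 reads c1=2 → after 1×micro: 2; S1 reads c2=0 → after 1×micro: 2; S2 reads c0=2 → after 2×micro: 0 ⇒ (c0=2, c1=2, c2=0)
[Gauss-Seidel] macro 9: S0 reads c1=2 → after 1×micro: 2; S1 reads c2=0 → after 1×micro: 2; S2 reads c0=2 → after 2×micro: 0 ⇒ (c0=2, c1=2, c2=0)
[Gauss-Seidel] macro 10: S0 reads c1=2 → after 1×micro: 2; S1 reads c2=0 → after 1×micro: 2; S2 reads c0=2 → after 2×micro: 0 ⇒ (c0=2, c1=2, c2=0)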